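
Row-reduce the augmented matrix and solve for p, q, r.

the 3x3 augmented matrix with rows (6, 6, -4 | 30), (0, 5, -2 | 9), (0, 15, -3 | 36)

(4, 3, 3)

Forward elimination on [A|b]:
R3 <- R3 - (3)*R2:  [ 0  0  3  9 ]
Row echelon form:
[ 6  6  -4  |  30 ]
[ 0  5  -2  |   9 ]
[ 0  0   3  |   9 ]
Back-substitution:
r = (9) / 3 = 3
q = (9 - (-2)*(3)) / 5 = 3
p = (30 - (6)*(3) - (-4)*(3)) / 6 = 4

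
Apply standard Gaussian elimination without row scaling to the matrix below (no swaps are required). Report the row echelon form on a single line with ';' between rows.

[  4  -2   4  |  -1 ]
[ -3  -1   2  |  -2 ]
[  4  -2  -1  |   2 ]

REF = [4 -2 4 -1; 0 -5/2 5 -11/4; 0 0 -5 3]

Forward elimination:
R2 <- R2 - (-3/4)*R1:  [     0   -5/2      5  -11/4 ]
R3 <- R3 - (1)*R1:  [  0   0  -5   3 ]
Row echelon form:
[ 4    -2   4  |     -1 ]
[ 0  -5/2   5  |  -11/4 ]
[ 0     0  -5  |      3 ]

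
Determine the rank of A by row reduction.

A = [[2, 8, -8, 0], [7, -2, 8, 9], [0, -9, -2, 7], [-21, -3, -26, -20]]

rank(A) = 3

Row reduction:
R2 <- R2 - (7/2)*R1:  [   0  -30   36    9 ]
R4 <- R4 - (-21/2)*R1:  [    0    81  -110   -20 ]
R3 <- R3 - (3/10)*R2:  [     0      0  -64/5  43/10 ]
R4 <- R4 - (-27/10)*R2:  [     0      0  -64/5  43/10 ]
R4 <- R4 - (1)*R3:  [ 0  0  0  0 ]
Row echelon form:
[ 2    8     -8      0 ]
[ 0  -30     36      9 ]
[ 0    0  -64/5  43/10 ]
[ 0    0      0      0 ]
Nonzero rows / pivot columns: 3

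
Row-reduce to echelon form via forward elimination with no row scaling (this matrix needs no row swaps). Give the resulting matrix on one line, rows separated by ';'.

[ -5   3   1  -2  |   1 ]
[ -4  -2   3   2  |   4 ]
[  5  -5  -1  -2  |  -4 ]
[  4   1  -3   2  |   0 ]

REF = [-5 3 1 -2 1; 0 -22/5 11/5 18/5 16/5; 0 0 -1 -62/11 -49/11; 0 0 0 6 11/2]

Forward elimination:
R2 <- R2 - (4/5)*R1:  [     0  -22/5   11/5   18/5   16/5 ]
R3 <- R3 - (-1)*R1:  [  0  -2   0  -4  -3 ]
R4 <- R4 - (-4/5)*R1:  [     0   17/5  -11/5    2/5    4/5 ]
R3 <- R3 - (5/11)*R2:  [      0       0      -1  -62/11  -49/11 ]
R4 <- R4 - (-17/22)*R2:  [     0      0   -1/2  35/11  36/11 ]
R4 <- R4 - (1/2)*R3:  [    0     0     0     6  11/2 ]
Row echelon form:
[ -5      3     1      -2  |       1 ]
[  0  -22/5  11/5    18/5  |    16/5 ]
[  0      0    -1  -62/11  |  -49/11 ]
[  0      0     0       6  |    11/2 ]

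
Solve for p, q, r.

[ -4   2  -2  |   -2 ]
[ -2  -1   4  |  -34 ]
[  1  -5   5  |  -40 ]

Forward elimination on [A|b]:
R2 <- R2 - (1/2)*R1:  [   0   -2    5  -33 ]
R3 <- R3 - (-1/4)*R1:  [     0   -9/2    9/2  -81/2 ]
R3 <- R3 - (9/4)*R2:  [     0      0  -27/4  135/4 ]
Row echelon form:
[ -4   2     -2  |     -2 ]
[  0  -2      5  |    -33 ]
[  0   0  -27/4  |  135/4 ]
Back-substitution:
r = (135/4) / (-27/4) = -5
q = (-33 - (5)*(-5)) / -2 = 4
p = (-2 - (2)*(4) - (-2)*(-5)) / -4 = 5

(5, 4, -5)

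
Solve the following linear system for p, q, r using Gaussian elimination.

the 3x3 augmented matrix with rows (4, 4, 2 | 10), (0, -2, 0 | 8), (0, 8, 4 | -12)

Forward elimination on [A|b]:
R3 <- R3 - (-4)*R2:  [  0   0   4  20 ]
Row echelon form:
[ 4   4  2  |  10 ]
[ 0  -2  0  |   8 ]
[ 0   0  4  |  20 ]
Back-substitution:
r = (20) / 4 = 5
q = (8) / -2 = -4
p = (10 - (4)*(-4) - (2)*(5)) / 4 = 4

(4, -4, 5)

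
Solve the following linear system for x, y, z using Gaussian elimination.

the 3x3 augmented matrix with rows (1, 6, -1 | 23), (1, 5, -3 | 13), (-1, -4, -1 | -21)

Forward elimination on [A|b]:
R2 <- R2 - (1)*R1:  [   0   -1   -2  -10 ]
R3 <- R3 - (-1)*R1:  [  0   2  -2   2 ]
R3 <- R3 - (-2)*R2:  [   0    0   -6  -18 ]
Row echelon form:
[ 1   6  -1  |   23 ]
[ 0  -1  -2  |  -10 ]
[ 0   0  -6  |  -18 ]
Back-substitution:
z = (-18) / -6 = 3
y = (-10 - (-2)*(3)) / -1 = 4
x = (23 - (6)*(4) - (-1)*(3)) / 1 = 2

(2, 4, 3)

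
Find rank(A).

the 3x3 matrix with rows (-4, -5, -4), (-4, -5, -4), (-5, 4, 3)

rank(A) = 2

Row reduction:
R2 <- R2 - (1)*R1:  [ 0  0  0 ]
R3 <- R3 - (5/4)*R1:  [    0  41/4     8 ]
R2 <-> R3   (pivot in column 2 was zero)
[ -4    -5  -4 ]
[  0  41/4   8 ]
[  0     0   0 ]
Row echelon form:
[ -4    -5  -4 ]
[  0  41/4   8 ]
[  0     0   0 ]
Nonzero rows / pivot columns: 2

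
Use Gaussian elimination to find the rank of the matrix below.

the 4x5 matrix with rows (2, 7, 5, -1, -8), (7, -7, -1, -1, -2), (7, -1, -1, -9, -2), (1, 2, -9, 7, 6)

Row reduction:
R2 <- R2 - (7/2)*R1:  [     0  -63/2  -37/2    5/2     26 ]
R3 <- R3 - (7/2)*R1:  [     0  -51/2  -37/2  -11/2     26 ]
R4 <- R4 - (1/2)*R1:  [     0   -3/2  -23/2   15/2     10 ]
R3 <- R3 - (17/21)*R2:  [       0        0   -74/21  -158/21   104/21 ]
R4 <- R4 - (1/21)*R2:  [       0        0  -223/21   155/21   184/21 ]
R4 <- R4 - (223/74)*R3:  [       0        0        0  1112/37  -228/37 ]
Row echelon form:
[ 2      7       5       -1       -8 ]
[ 0  -63/2   -37/2      5/2       26 ]
[ 0      0  -74/21  -158/21   104/21 ]
[ 0      0       0  1112/37  -228/37 ]
Nonzero rows / pivot columns: 4

rank(A) = 4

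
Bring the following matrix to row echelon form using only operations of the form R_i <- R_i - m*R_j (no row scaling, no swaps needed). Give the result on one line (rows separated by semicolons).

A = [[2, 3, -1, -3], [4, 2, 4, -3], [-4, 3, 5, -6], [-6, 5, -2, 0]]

REF = [2 3 -1 -3; 0 -4 6 3; 0 0 33/2 -21/4; 0 0 0 145/22]

Forward elimination:
R2 <- R2 - (2)*R1:  [  0  -4   6   3 ]
R3 <- R3 - (-2)*R1:  [   0    9    3  -12 ]
R4 <- R4 - (-3)*R1:  [  0  14  -5  -9 ]
R3 <- R3 - (-9/4)*R2:  [     0      0   33/2  -21/4 ]
R4 <- R4 - (-7/2)*R2:  [   0    0   16  3/2 ]
R4 <- R4 - (32/33)*R3:  [      0       0       0  145/22 ]
Row echelon form:
[ 2   3    -1      -3 ]
[ 0  -4     6       3 ]
[ 0   0  33/2   -21/4 ]
[ 0   0     0  145/22 ]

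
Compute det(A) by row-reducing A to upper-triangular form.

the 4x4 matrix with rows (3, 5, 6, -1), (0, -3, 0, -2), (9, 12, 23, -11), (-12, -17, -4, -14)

Forward elimination:
R3 <- R3 - (3)*R1:  [  0  -3   5  -8 ]
R4 <- R4 - (-4)*R1:  [   0    3   20  -18 ]
R3 <- R3 - (1)*R2:  [  0   0   5  -6 ]
R4 <- R4 - (-1)*R2:  [   0    0   20  -20 ]
R4 <- R4 - (4)*R3:  [ 0  0  0  4 ]
Upper-triangular form:
[ 3   5  6  -1 ]
[ 0  -3  0  -2 ]
[ 0   0  5  -6 ]
[ 0   0  0   4 ]
det(A) = (-1)^0 * (3) * (-3) * (5) * (4) = -180  (0 row swaps -> sign +1)

det(A) = -180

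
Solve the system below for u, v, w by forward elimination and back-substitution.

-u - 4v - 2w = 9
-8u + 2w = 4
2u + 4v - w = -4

(-1, -1, -2)

Forward elimination on [A|b]:
R2 <- R2 - (8)*R1:  [   0   32   18  -68 ]
R3 <- R3 - (-2)*R1:  [  0  -4  -5  14 ]
R3 <- R3 - (-1/8)*R2:  [     0      0  -11/4   11/2 ]
Row echelon form:
[ -1  -4     -2  |     9 ]
[  0  32     18  |   -68 ]
[  0   0  -11/4  |  11/2 ]
Back-substitution:
w = (11/2) / (-11/4) = -2
v = (-68 - (18)*(-2)) / 32 = -1
u = (9 - (-4)*(-1) - (-2)*(-2)) / -1 = -1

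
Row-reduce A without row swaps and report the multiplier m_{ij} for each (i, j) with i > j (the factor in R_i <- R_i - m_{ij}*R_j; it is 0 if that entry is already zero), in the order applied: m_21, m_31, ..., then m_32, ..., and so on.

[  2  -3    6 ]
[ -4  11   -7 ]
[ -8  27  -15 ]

Forward elimination:
R2 <- R2 - (-2)*R1:  [ 0  5  5 ]
R3 <- R3 - (-4)*R1:  [  0  15   9 ]
R3 <- R3 - (3)*R2:  [  0   0  -6 ]
Multipliers (in order of application): m_{21} = -2, m_{31} = -4, m_{32} = 3

multipliers: -2, -4, 3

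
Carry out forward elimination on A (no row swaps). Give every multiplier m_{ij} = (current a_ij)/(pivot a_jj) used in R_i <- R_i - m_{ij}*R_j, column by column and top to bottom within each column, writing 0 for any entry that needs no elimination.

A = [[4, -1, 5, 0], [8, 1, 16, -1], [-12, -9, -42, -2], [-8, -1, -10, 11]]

Forward elimination:
R2 <- R2 - (2)*R1:  [  0   3   6  -1 ]
R3 <- R3 - (-3)*R1:  [   0  -12  -27   -2 ]
R4 <- R4 - (-2)*R1:  [  0  -3   0  11 ]
R3 <- R3 - (-4)*R2:  [  0   0  -3  -6 ]
R4 <- R4 - (-1)*R2:  [  0   0   6  10 ]
R4 <- R4 - (-2)*R3:  [  0   0   0  -2 ]
Multipliers (in order of application): m_{21} = 2, m_{31} = -3, m_{41} = -2, m_{32} = -4, m_{42} = -1, m_{43} = -2

multipliers: 2, -3, -2, -4, -1, -2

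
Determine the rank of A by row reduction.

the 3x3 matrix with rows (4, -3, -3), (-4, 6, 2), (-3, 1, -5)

rank(A) = 3

Row reduction:
R2 <- R2 - (-1)*R1:  [  0   3  -1 ]
R3 <- R3 - (-3/4)*R1:  [     0   -5/4  -29/4 ]
R3 <- R3 - (-5/12)*R2:  [     0      0  -23/3 ]
Row echelon form:
[ 4  -3     -3 ]
[ 0   3     -1 ]
[ 0   0  -23/3 ]
Nonzero rows / pivot columns: 3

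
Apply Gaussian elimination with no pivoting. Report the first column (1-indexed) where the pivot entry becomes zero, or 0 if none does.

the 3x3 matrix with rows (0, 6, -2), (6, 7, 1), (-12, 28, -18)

first zero-pivot column = 1

Naive forward elimination:
Pivot entry (1,1) is zero but row 2 has 6 in column 1 -> naive elimination stops; a row interchange (e.g. R1 <-> R2) would be required here.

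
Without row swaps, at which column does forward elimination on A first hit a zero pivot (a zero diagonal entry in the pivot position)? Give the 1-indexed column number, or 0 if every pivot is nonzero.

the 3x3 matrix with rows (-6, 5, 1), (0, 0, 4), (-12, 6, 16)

Naive forward elimination:
R3 <- R3 - (2)*R1:  [  0  -4  14 ]
Matrix at this point:
[ -6   5   1 ]
[  0   0   4 ]
[  0  -4  14 ]
Pivot entry (2,2) is zero but row 3 has -4 in column 2 -> naive elimination stops; a row interchange (e.g. R2 <-> R3) would be required here.

first zero-pivot column = 2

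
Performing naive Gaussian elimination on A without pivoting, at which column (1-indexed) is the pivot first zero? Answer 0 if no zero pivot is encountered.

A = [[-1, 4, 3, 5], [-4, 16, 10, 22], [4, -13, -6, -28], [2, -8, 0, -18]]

Naive forward elimination:
R2 <- R2 - (4)*R1:  [  0   0  -2   2 ]
R3 <- R3 - (-4)*R1:  [  0   3   6  -8 ]
R4 <- R4 - (-2)*R1:  [  0   0   6  -8 ]
Matrix at this point:
[ -1  4   3   5 ]
[  0  0  -2   2 ]
[  0  3   6  -8 ]
[  0  0   6  -8 ]
Pivot entry (2,2) is zero but row 3 has 3 in column 2 -> naive elimination stops; a row interchange (e.g. R2 <-> R3) would be required here.

first zero-pivot column = 2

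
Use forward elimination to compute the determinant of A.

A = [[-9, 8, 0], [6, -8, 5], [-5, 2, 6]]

Forward elimination:
R2 <- R2 - (-2/3)*R1:  [    0  -8/3     5 ]
R3 <- R3 - (5/9)*R1:  [     0  -22/9      6 ]
R3 <- R3 - (11/12)*R2:  [     0      0  17/12 ]
Upper-triangular form:
[ -9     8      0 ]
[  0  -8/3      5 ]
[  0     0  17/12 ]
det(A) = (-1)^0 * (-9) * (-8/3) * (17/12) = 34  (0 row swaps -> sign +1)

det(A) = 34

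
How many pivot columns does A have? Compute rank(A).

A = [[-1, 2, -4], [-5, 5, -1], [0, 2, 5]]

Row reduction:
R2 <- R2 - (5)*R1:  [  0  -5  19 ]
R3 <- R3 - (-2/5)*R2:  [    0     0  63/5 ]
Row echelon form:
[ -1   2    -4 ]
[  0  -5    19 ]
[  0   0  63/5 ]
Nonzero rows / pivot columns: 3

rank(A) = 3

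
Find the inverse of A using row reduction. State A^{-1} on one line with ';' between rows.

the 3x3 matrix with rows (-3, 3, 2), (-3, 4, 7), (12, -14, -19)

Gauss-Jordan on [A | I]:
R1 <- (1/-3)*R1:  [    1    -1  -2/3  |  -1/3     0     0 ]
R2 <- R2 - (-3)*R1:  [  0   1   5  |  -1   1   0 ]
R3 <- R3 - (12)*R1:  [   0   -2  -11  |    4    0    1 ]
R1 <- R1 - (-1)*R2:  [    1     0  13/3  |  -4/3     1     0 ]
R3 <- R3 - (-2)*R2:  [  0   0  -1  |   2   2   1 ]
R3 <- (1/-1)*R3:  [  0   0   1  |  -2  -2  -1 ]
R1 <- R1 - (13/3)*R3:  [    1     0     0  |  22/3  29/3  13/3 ]
R2 <- R2 - (5)*R3:  [  0   1   0  |   9  11   5 ]
Right block of [I | A^{-1}] is the inverse:
[ 22/3  29/3  13/3 ]
[    9    11     5 ]
[   -2    -2    -1 ]

inverse = [22/3 29/3 13/3; 9 11 5; -2 -2 -1]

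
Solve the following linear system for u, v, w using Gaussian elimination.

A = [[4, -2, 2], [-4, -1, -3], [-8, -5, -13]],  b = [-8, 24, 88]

(-2, -4, -4)

Forward elimination on [A|b]:
R2 <- R2 - (-1)*R1:  [  0  -3  -1  16 ]
R3 <- R3 - (-2)*R1:  [  0  -9  -9  72 ]
R3 <- R3 - (3)*R2:  [  0   0  -6  24 ]
Row echelon form:
[ 4  -2   2  |  -8 ]
[ 0  -3  -1  |  16 ]
[ 0   0  -6  |  24 ]
Back-substitution:
w = (24) / -6 = -4
v = (16 - (-1)*(-4)) / -3 = -4
u = (-8 - (-2)*(-4) - (2)*(-4)) / 4 = -2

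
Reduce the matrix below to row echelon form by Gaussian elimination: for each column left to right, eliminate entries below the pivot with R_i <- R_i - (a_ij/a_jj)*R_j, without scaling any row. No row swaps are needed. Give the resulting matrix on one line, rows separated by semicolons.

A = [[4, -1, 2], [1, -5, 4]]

REF = [4 -1 2; 0 -19/4 7/2]

Forward elimination:
R2 <- R2 - (1/4)*R1:  [     0  -19/4    7/2 ]
Row echelon form:
[ 4     -1    2 ]
[ 0  -19/4  7/2 ]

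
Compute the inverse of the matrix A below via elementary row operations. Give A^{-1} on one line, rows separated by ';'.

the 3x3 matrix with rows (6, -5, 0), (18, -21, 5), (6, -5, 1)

Gauss-Jordan on [A | I]:
R1 <- (1/6)*R1:  [    1  -5/6     0  |   1/6     0     0 ]
R2 <- R2 - (18)*R1:  [  0  -6   5  |  -3   1   0 ]
R3 <- R3 - (6)*R1:  [  0   0   1  |  -1   0   1 ]
R2 <- (1/-6)*R2:  [    0     1  -5/6  |   1/2  -1/6     0 ]
R1 <- R1 - (-5/6)*R2:  [      1       0  -25/36  |    7/12   -5/36       0 ]
R1 <- R1 - (-25/36)*R3:  [     1      0      0  |   -1/9  -5/36  25/36 ]
R2 <- R2 - (-5/6)*R3:  [    0     1     0  |  -1/3  -1/6   5/6 ]
Right block of [I | A^{-1}] is the inverse:
[ -1/9  -5/36  25/36 ]
[ -1/3   -1/6    5/6 ]
[   -1      0      1 ]

inverse = [-1/9 -5/36 25/36; -1/3 -1/6 5/6; -1 0 1]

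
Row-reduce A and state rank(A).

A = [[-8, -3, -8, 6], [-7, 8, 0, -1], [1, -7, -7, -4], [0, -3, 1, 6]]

Row reduction:
R2 <- R2 - (7/8)*R1:  [     0   85/8      7  -25/4 ]
R3 <- R3 - (-1/8)*R1:  [     0  -59/8     -8  -13/4 ]
R3 <- R3 - (-59/85)*R2:  [       0        0  -267/85  -129/17 ]
R4 <- R4 - (-24/85)*R2:  [      0       0  253/85   72/17 ]
R4 <- R4 - (-253/267)*R3:  [       0        0        0  -263/89 ]
Row echelon form:
[ -8    -3       -8        6 ]
[  0  85/8        7    -25/4 ]
[  0     0  -267/85  -129/17 ]
[  0     0        0  -263/89 ]
Nonzero rows / pivot columns: 4

rank(A) = 4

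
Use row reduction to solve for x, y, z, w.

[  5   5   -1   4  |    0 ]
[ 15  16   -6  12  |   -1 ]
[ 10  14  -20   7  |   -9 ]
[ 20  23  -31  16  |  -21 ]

(-1, 2, 1, -1)

Forward elimination on [A|b]:
R2 <- R2 - (3)*R1:  [  0   1  -3   0  -1 ]
R3 <- R3 - (2)*R1:  [   0    4  -18   -1   -9 ]
R4 <- R4 - (4)*R1:  [   0    3  -27    0  -21 ]
R3 <- R3 - (4)*R2:  [  0   0  -6  -1  -5 ]
R4 <- R4 - (3)*R2:  [   0    0  -18    0  -18 ]
R4 <- R4 - (3)*R3:  [  0   0   0   3  -3 ]
Row echelon form:
[ 5  5  -1   4  |   0 ]
[ 0  1  -3   0  |  -1 ]
[ 0  0  -6  -1  |  -5 ]
[ 0  0   0   3  |  -3 ]
Back-substitution:
w = (-3) / 3 = -1
z = (-5 - (-1)*(-1)) / -6 = 1
y = (-1 - (-3)*(1)) / 1 = 2
x = (0 - (5)*(2) - (-1)*(1) - (4)*(-1)) / 5 = -1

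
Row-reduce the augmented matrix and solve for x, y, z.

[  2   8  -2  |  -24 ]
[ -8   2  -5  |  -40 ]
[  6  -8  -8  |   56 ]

Forward elimination on [A|b]:
R2 <- R2 - (-4)*R1:  [    0    34   -13  -136 ]
R3 <- R3 - (3)*R1:  [   0  -32   -2  128 ]
R3 <- R3 - (-16/17)*R2:  [       0        0  -242/17        0 ]
Row echelon form:
[ 2   8       -2  |   -24 ]
[ 0  34      -13  |  -136 ]
[ 0   0  -242/17  |     0 ]
Back-substitution:
z = (0) / (-242/17) = 0
y = (-136 - (-13)*(0)) / 34 = -4
x = (-24 - (8)*(-4) - (-2)*(0)) / 2 = 4

(4, -4, 0)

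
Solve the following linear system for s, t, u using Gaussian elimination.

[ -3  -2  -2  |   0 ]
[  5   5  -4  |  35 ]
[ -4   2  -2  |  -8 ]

Forward elimination on [A|b]:
R2 <- R2 - (-5/3)*R1:  [     0    5/3  -22/3     35 ]
R3 <- R3 - (4/3)*R1:  [    0  14/3   2/3    -8 ]
R3 <- R3 - (14/5)*R2:  [     0      0  106/5   -106 ]
Row echelon form:
[ -3   -2     -2  |     0 ]
[  0  5/3  -22/3  |    35 ]
[  0    0  106/5  |  -106 ]
Back-substitution:
u = (-106) / (106/5) = -5
t = (35 - (-22/3)*(-5)) / (5/3) = -1
s = (0 - (-2)*(-1) - (-2)*(-5)) / -3 = 4

(4, -1, -5)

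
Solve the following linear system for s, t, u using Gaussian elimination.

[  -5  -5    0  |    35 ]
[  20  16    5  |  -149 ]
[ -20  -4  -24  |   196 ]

Forward elimination on [A|b]:
R2 <- R2 - (-4)*R1:  [  0  -4   5  -9 ]
R3 <- R3 - (4)*R1:  [   0   16  -24   56 ]
R3 <- R3 - (-4)*R2:  [  0   0  -4  20 ]
Row echelon form:
[ -5  -5   0  |  35 ]
[  0  -4   5  |  -9 ]
[  0   0  -4  |  20 ]
Back-substitution:
u = (20) / -4 = -5
t = (-9 - (5)*(-5)) / -4 = -4
s = (35 - (-5)*(-4)) / -5 = -3

(-3, -4, -5)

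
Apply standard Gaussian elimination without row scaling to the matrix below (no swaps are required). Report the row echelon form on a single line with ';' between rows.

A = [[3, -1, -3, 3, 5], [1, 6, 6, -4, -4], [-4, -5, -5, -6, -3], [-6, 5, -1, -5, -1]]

REF = [3 -1 -3 3 5; 0 19/3 7 -5 -17/3; 0 0 -2 -7 -2; 0 0 0 750/19 22]

Forward elimination:
R2 <- R2 - (1/3)*R1:  [     0   19/3      7     -5  -17/3 ]
R3 <- R3 - (-4/3)*R1:  [     0  -19/3     -9     -2   11/3 ]
R4 <- R4 - (-2)*R1:  [  0   3  -7   1   9 ]
R3 <- R3 - (-1)*R2:  [  0   0  -2  -7  -2 ]
R4 <- R4 - (9/19)*R2:  [       0        0  -196/19    64/19   222/19 ]
R4 <- R4 - (98/19)*R3:  [      0       0       0  750/19      22 ]
Row echelon form:
[ 3    -1  -3       3      5 ]
[ 0  19/3   7      -5  -17/3 ]
[ 0     0  -2      -7     -2 ]
[ 0     0   0  750/19     22 ]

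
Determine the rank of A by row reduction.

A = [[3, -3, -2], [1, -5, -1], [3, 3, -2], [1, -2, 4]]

rank(A) = 3

Row reduction:
R2 <- R2 - (1/3)*R1:  [    0    -4  -1/3 ]
R3 <- R3 - (1)*R1:  [ 0  6  0 ]
R4 <- R4 - (1/3)*R1:  [    0    -1  14/3 ]
R3 <- R3 - (-3/2)*R2:  [    0     0  -1/2 ]
R4 <- R4 - (1/4)*R2:  [    0     0  19/4 ]
R4 <- R4 - (-19/2)*R3:  [ 0  0  0 ]
Row echelon form:
[ 3  -3    -2 ]
[ 0  -4  -1/3 ]
[ 0   0  -1/2 ]
[ 0   0     0 ]
Nonzero rows / pivot columns: 3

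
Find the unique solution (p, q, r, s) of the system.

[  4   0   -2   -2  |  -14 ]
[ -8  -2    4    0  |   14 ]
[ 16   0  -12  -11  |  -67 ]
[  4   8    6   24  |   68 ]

(-2, 5, 2, 1)

Forward elimination on [A|b]:
R2 <- R2 - (-2)*R1:  [   0   -2    0   -4  -14 ]
R3 <- R3 - (4)*R1:  [   0    0   -4   -3  -11 ]
R4 <- R4 - (1)*R1:  [  0   8   8  26  82 ]
R4 <- R4 - (-4)*R2:  [  0   0   8  10  26 ]
R4 <- R4 - (-2)*R3:  [ 0  0  0  4  4 ]
Row echelon form:
[ 4   0  -2  -2  |  -14 ]
[ 0  -2   0  -4  |  -14 ]
[ 0   0  -4  -3  |  -11 ]
[ 0   0   0   4  |    4 ]
Back-substitution:
s = (4) / 4 = 1
r = (-11 - (-3)*(1)) / -4 = 2
q = (-14 - (-4)*(1)) / -2 = 5
p = (-14 - (-2)*(2) - (-2)*(1)) / 4 = -2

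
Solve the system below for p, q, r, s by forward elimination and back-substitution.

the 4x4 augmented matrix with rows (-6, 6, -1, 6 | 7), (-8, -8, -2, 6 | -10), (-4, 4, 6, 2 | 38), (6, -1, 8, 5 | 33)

(-1, 1, 5, 0)

Forward elimination on [A|b]:
R2 <- R2 - (4/3)*R1:  [     0    -16   -2/3     -2  -58/3 ]
R3 <- R3 - (2/3)*R1:  [     0      0   20/3     -2  100/3 ]
R4 <- R4 - (-1)*R1:  [  0   5   7  11  40 ]
R4 <- R4 - (-5/16)*R2:  [      0       0  163/24    83/8  815/24 ]
R4 <- R4 - (163/160)*R3:  [      0       0       0  993/80       0 ]
Row echelon form:
[ -6    6    -1       6  |      7 ]
[  0  -16  -2/3      -2  |  -58/3 ]
[  0    0  20/3      -2  |  100/3 ]
[  0    0     0  993/80  |      0 ]
Back-substitution:
s = (0) / (993/80) = 0
r = (100/3 - (-2)*(0)) / (20/3) = 5
q = (-58/3 - (-2/3)*(5) - (-2)*(0)) / -16 = 1
p = (7 - (6)*(1) - (-1)*(5) - (6)*(0)) / -6 = -1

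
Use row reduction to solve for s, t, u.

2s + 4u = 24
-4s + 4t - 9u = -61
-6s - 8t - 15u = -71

Forward elimination on [A|b]:
R2 <- R2 - (-2)*R1:  [   0    4   -1  -13 ]
R3 <- R3 - (-3)*R1:  [  0  -8  -3   1 ]
R3 <- R3 - (-2)*R2:  [   0    0   -5  -25 ]
Row echelon form:
[ 2  0   4  |   24 ]
[ 0  4  -1  |  -13 ]
[ 0  0  -5  |  -25 ]
Back-substitution:
u = (-25) / -5 = 5
t = (-13 - (-1)*(5)) / 4 = -2
s = (24 - (4)*(5)) / 2 = 2

(2, -2, 5)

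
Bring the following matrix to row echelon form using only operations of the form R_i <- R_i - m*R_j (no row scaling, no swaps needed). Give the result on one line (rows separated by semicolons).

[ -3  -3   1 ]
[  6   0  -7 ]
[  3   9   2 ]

Forward elimination:
R2 <- R2 - (-2)*R1:  [  0  -6  -5 ]
R3 <- R3 - (-1)*R1:  [ 0  6  3 ]
R3 <- R3 - (-1)*R2:  [  0   0  -2 ]
Row echelon form:
[ -3  -3   1 ]
[  0  -6  -5 ]
[  0   0  -2 ]

REF = [-3 -3 1; 0 -6 -5; 0 0 -2]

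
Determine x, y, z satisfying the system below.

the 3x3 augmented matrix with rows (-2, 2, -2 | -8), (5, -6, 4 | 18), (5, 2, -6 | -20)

Forward elimination on [A|b]:
R2 <- R2 - (-5/2)*R1:  [  0  -1  -1  -2 ]
R3 <- R3 - (-5/2)*R1:  [   0    7  -11  -40 ]
R3 <- R3 - (-7)*R2:  [   0    0  -18  -54 ]
Row echelon form:
[ -2   2   -2  |   -8 ]
[  0  -1   -1  |   -2 ]
[  0   0  -18  |  -54 ]
Back-substitution:
z = (-54) / -18 = 3
y = (-2 - (-1)*(3)) / -1 = -1
x = (-8 - (2)*(-1) - (-2)*(3)) / -2 = 0

(0, -1, 3)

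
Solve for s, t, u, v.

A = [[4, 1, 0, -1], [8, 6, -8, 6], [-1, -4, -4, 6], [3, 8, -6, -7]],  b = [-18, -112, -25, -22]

(-5, -3, 3, -5)

Forward elimination on [A|b]:
R2 <- R2 - (2)*R1:  [   0    4   -8    8  -76 ]
R3 <- R3 - (-1/4)*R1:  [     0  -15/4     -4   23/4  -59/2 ]
R4 <- R4 - (3/4)*R1:  [     0   29/4     -6  -25/4  -17/2 ]
R3 <- R3 - (-15/16)*R2:  [      0       0   -23/2    53/4  -403/4 ]
R4 <- R4 - (29/16)*R2:  [     0      0   17/2  -83/4  517/4 ]
R4 <- R4 - (-17/23)*R3:  [       0        0        0  -252/23  1260/23 ]
Row echelon form:
[ 4  1      0       -1  |      -18 ]
[ 0  4     -8        8  |      -76 ]
[ 0  0  -23/2     53/4  |   -403/4 ]
[ 0  0      0  -252/23  |  1260/23 ]
Back-substitution:
v = (1260/23) / (-252/23) = -5
u = (-403/4 - (53/4)*(-5)) / (-23/2) = 3
t = (-76 - (-8)*(3) - (8)*(-5)) / 4 = -3
s = (-18 - (1)*(-3) - (-1)*(-5)) / 4 = -5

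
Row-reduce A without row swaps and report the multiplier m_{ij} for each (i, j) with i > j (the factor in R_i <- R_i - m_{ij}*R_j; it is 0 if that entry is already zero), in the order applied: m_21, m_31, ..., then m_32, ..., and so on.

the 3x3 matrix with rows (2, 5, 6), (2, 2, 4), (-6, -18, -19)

Forward elimination:
R2 <- R2 - (1)*R1:  [  0  -3  -2 ]
R3 <- R3 - (-3)*R1:  [  0  -3  -1 ]
R3 <- R3 - (1)*R2:  [ 0  0  1 ]
Multipliers (in order of application): m_{21} = 1, m_{31} = -3, m_{32} = 1

multipliers: 1, -3, 1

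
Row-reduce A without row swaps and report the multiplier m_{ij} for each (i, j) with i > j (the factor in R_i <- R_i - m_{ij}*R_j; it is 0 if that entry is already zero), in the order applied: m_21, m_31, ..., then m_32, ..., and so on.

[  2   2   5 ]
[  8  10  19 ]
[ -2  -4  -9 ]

multipliers: 4, -1, -1

Forward elimination:
R2 <- R2 - (4)*R1:  [  0   2  -1 ]
R3 <- R3 - (-1)*R1:  [  0  -2  -4 ]
R3 <- R3 - (-1)*R2:  [  0   0  -5 ]
Multipliers (in order of application): m_{21} = 4, m_{31} = -1, m_{32} = -1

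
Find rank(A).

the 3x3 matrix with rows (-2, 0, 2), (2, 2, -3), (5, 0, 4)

rank(A) = 3

Row reduction:
R2 <- R2 - (-1)*R1:  [  0   2  -1 ]
R3 <- R3 - (-5/2)*R1:  [ 0  0  9 ]
Row echelon form:
[ -2  0   2 ]
[  0  2  -1 ]
[  0  0   9 ]
Nonzero rows / pivot columns: 3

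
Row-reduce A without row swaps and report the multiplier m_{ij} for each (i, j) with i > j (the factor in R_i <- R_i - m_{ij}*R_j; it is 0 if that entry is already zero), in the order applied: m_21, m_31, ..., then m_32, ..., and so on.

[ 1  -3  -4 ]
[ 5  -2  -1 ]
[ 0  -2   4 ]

multipliers: 5, 0, -2/13

Forward elimination:
R2 <- R2 - (5)*R1:  [  0  13  19 ]
R3: entry in column 1 is already 0 -> m_{31} = 0 (no row operation needed)
R3 <- R3 - (-2/13)*R2:  [     0      0  90/13 ]
Multipliers (in order of application): m_{21} = 5, m_{31} = 0, m_{32} = -2/13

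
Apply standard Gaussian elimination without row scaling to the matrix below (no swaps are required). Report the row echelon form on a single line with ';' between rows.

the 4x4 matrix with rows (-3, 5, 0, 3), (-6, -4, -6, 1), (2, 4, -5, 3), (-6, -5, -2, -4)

Forward elimination:
R2 <- R2 - (2)*R1:  [   0  -14   -6   -5 ]
R3 <- R3 - (-2/3)*R1:  [    0  22/3    -5     5 ]
R4 <- R4 - (2)*R1:  [   0  -15   -2  -10 ]
R3 <- R3 - (-11/21)*R2:  [     0      0  -57/7  50/21 ]
R4 <- R4 - (15/14)*R2:  [      0       0    31/7  -65/14 ]
R4 <- R4 - (-31/57)*R3:  [         0          0          0  -1145/342 ]
Row echelon form:
[ -3    5      0          3 ]
[  0  -14     -6         -5 ]
[  0    0  -57/7      50/21 ]
[  0    0      0  -1145/342 ]

REF = [-3 5 0 3; 0 -14 -6 -5; 0 0 -57/7 50/21; 0 0 0 -1145/342]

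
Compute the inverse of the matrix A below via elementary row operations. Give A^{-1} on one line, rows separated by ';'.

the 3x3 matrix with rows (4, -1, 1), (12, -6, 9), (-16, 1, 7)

Gauss-Jordan on [A | I]:
R1 <- (1/4)*R1:  [    1  -1/4   1/4  |   1/4     0     0 ]
R2 <- R2 - (12)*R1:  [  0  -3   6  |  -3   1   0 ]
R3 <- R3 - (-16)*R1:  [  0  -3  11  |   4   0   1 ]
R2 <- (1/-3)*R2:  [    0     1    -2  |     1  -1/3     0 ]
R1 <- R1 - (-1/4)*R2:  [     1      0   -1/4  |    1/2  -1/12      0 ]
R3 <- R3 - (-3)*R2:  [  0   0   5  |   7  -1   1 ]
R3 <- (1/5)*R3:  [    0     0     1  |   7/5  -1/5   1/5 ]
R1 <- R1 - (-1/4)*R3:  [     1      0      0  |  17/20  -2/15   1/20 ]
R2 <- R2 - (-2)*R3:  [      0       1       0  |    19/5  -11/15     2/5 ]
Right block of [I | A^{-1}] is the inverse:
[ 17/20   -2/15  1/20 ]
[  19/5  -11/15   2/5 ]
[   7/5    -1/5   1/5 ]

inverse = [17/20 -2/15 1/20; 19/5 -11/15 2/5; 7/5 -1/5 1/5]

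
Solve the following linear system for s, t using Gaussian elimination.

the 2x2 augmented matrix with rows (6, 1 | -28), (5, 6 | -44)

(-4, -4)

Forward elimination on [A|b]:
R2 <- R2 - (5/6)*R1:  [     0   31/6  -62/3 ]
Row echelon form:
[ 6     1  |    -28 ]
[ 0  31/6  |  -62/3 ]
Back-substitution:
t = (-62/3) / (31/6) = -4
s = (-28 - (1)*(-4)) / 6 = -4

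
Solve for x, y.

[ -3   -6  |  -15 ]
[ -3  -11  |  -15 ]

Forward elimination on [A|b]:
R2 <- R2 - (1)*R1:  [  0  -5   0 ]
Row echelon form:
[ -3  -6  |  -15 ]
[  0  -5  |    0 ]
Back-substitution:
y = (0) / -5 = 0
x = (-15 - (-6)*(0)) / -3 = 5

(5, 0)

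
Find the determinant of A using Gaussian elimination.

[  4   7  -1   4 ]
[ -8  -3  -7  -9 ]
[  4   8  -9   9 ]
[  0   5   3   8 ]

det(A) = -4260

Forward elimination:
R2 <- R2 - (-2)*R1:  [  0  11  -9  -1 ]
R3 <- R3 - (1)*R1:  [  0   1  -8   5 ]
R3 <- R3 - (1/11)*R2:  [      0       0  -79/11   56/11 ]
R4 <- R4 - (5/11)*R2:  [     0      0  78/11  93/11 ]
R4 <- R4 - (-78/79)*R3:  [       0        0        0  1065/79 ]
Upper-triangular form:
[ 4   7      -1        4 ]
[ 0  11      -9       -1 ]
[ 0   0  -79/11    56/11 ]
[ 0   0       0  1065/79 ]
det(A) = (-1)^0 * (4) * (11) * (-79/11) * (1065/79) = -4260  (0 row swaps -> sign +1)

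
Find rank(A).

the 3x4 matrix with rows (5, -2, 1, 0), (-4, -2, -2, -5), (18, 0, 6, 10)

rank(A) = 2

Row reduction:
R2 <- R2 - (-4/5)*R1:  [     0  -18/5   -6/5     -5 ]
R3 <- R3 - (18/5)*R1:  [    0  36/5  12/5    10 ]
R3 <- R3 - (-2)*R2:  [ 0  0  0  0 ]
Row echelon form:
[ 5     -2     1   0 ]
[ 0  -18/5  -6/5  -5 ]
[ 0      0     0   0 ]
Nonzero rows / pivot columns: 2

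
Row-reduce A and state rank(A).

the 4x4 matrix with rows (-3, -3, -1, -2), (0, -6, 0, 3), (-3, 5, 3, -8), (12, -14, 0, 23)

rank(A) = 3

Row reduction:
R3 <- R3 - (1)*R1:  [  0   8   4  -6 ]
R4 <- R4 - (-4)*R1:  [   0  -26   -4   15 ]
R3 <- R3 - (-4/3)*R2:  [  0   0   4  -2 ]
R4 <- R4 - (13/3)*R2:  [  0   0  -4   2 ]
R4 <- R4 - (-1)*R3:  [ 0  0  0  0 ]
Row echelon form:
[ -3  -3  -1  -2 ]
[  0  -6   0   3 ]
[  0   0   4  -2 ]
[  0   0   0   0 ]
Nonzero rows / pivot columns: 3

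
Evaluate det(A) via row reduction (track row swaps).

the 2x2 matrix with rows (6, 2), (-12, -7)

det(A) = -18

Forward elimination:
R2 <- R2 - (-2)*R1:  [  0  -3 ]
Upper-triangular form:
[ 6   2 ]
[ 0  -3 ]
det(A) = (-1)^0 * (6) * (-3) = -18  (0 row swaps -> sign +1)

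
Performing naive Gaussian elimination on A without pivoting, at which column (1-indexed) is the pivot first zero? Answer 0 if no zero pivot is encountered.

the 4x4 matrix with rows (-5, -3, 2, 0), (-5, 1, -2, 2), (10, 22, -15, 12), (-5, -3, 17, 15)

first zero-pivot column = 0

Naive forward elimination:
R2 <- R2 - (1)*R1:  [  0   4  -4   2 ]
R3 <- R3 - (-2)*R1:  [   0   16  -11   12 ]
R4 <- R4 - (1)*R1:  [  0   0  15  15 ]
R3 <- R3 - (4)*R2:  [ 0  0  5  4 ]
R4 <- R4 - (3)*R3:  [ 0  0  0  3 ]
All pivots nonzero; naive elimination completes without hitting a zero pivot.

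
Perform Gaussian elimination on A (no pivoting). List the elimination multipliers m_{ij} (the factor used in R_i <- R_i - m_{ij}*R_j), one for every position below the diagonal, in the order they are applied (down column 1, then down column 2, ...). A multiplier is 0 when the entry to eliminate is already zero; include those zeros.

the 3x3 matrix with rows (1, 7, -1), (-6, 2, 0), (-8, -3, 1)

multipliers: -6, -8, 53/44

Forward elimination:
R2 <- R2 - (-6)*R1:  [  0  44  -6 ]
R3 <- R3 - (-8)*R1:  [  0  53  -7 ]
R3 <- R3 - (53/44)*R2:  [    0     0  5/22 ]
Multipliers (in order of application): m_{21} = -6, m_{31} = -8, m_{32} = 53/44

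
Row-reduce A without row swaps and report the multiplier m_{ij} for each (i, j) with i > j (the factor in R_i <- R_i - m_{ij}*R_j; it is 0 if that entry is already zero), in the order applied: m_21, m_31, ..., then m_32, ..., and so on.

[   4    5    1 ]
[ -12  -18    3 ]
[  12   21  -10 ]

Forward elimination:
R2 <- R2 - (-3)*R1:  [  0  -3   6 ]
R3 <- R3 - (3)*R1:  [   0    6  -13 ]
R3 <- R3 - (-2)*R2:  [  0   0  -1 ]
Multipliers (in order of application): m_{21} = -3, m_{31} = 3, m_{32} = -2

multipliers: -3, 3, -2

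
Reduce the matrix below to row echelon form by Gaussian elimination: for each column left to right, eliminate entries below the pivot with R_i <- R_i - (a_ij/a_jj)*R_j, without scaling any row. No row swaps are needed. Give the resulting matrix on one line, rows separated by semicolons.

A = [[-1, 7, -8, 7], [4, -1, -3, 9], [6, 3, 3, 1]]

Forward elimination:
R2 <- R2 - (-4)*R1:  [   0   27  -35   37 ]
R3 <- R3 - (-6)*R1:  [   0   45  -45   43 ]
R3 <- R3 - (5/3)*R2:  [     0      0   40/3  -56/3 ]
Row echelon form:
[ -1   7    -8      7 ]
[  0  27   -35     37 ]
[  0   0  40/3  -56/3 ]

REF = [-1 7 -8 7; 0 27 -35 37; 0 0 40/3 -56/3]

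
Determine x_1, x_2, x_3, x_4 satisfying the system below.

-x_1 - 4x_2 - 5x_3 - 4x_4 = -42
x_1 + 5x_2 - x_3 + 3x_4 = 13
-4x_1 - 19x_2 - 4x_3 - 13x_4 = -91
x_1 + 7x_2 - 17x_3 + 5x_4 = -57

(-3, 3, 5, 2)

Forward elimination on [A|b]:
R2 <- R2 - (-1)*R1:  [   0    1   -6   -1  -29 ]
R3 <- R3 - (4)*R1:  [  0  -3  16   3  77 ]
R4 <- R4 - (-1)*R1:  [   0    3  -22    1  -99 ]
R3 <- R3 - (-3)*R2:  [   0    0   -2    0  -10 ]
R4 <- R4 - (3)*R2:  [   0    0   -4    4  -12 ]
R4 <- R4 - (2)*R3:  [ 0  0  0  4  8 ]
Row echelon form:
[ -1  -4  -5  -4  |  -42 ]
[  0   1  -6  -1  |  -29 ]
[  0   0  -2   0  |  -10 ]
[  0   0   0   4  |    8 ]
Back-substitution:
x_4 = (8) / 4 = 2
x_3 = (-10) / -2 = 5
x_2 = (-29 - (-6)*(5) - (-1)*(2)) / 1 = 3
x_1 = (-42 - (-4)*(3) - (-5)*(5) - (-4)*(2)) / -1 = -3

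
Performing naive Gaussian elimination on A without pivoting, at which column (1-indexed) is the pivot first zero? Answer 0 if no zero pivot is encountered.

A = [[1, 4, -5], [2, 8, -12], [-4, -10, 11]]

first zero-pivot column = 2

Naive forward elimination:
R2 <- R2 - (2)*R1:  [  0   0  -2 ]
R3 <- R3 - (-4)*R1:  [  0   6  -9 ]
Matrix at this point:
[ 1  4  -5 ]
[ 0  0  -2 ]
[ 0  6  -9 ]
Pivot entry (2,2) is zero but row 3 has 6 in column 2 -> naive elimination stops; a row interchange (e.g. R2 <-> R3) would be required here.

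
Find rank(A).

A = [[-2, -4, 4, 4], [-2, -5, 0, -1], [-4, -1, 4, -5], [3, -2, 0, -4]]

Row reduction:
R2 <- R2 - (1)*R1:  [  0  -1  -4  -5 ]
R3 <- R3 - (2)*R1:  [   0    7   -4  -13 ]
R4 <- R4 - (-3/2)*R1:  [  0  -8   6   2 ]
R3 <- R3 - (-7)*R2:  [   0    0  -32  -48 ]
R4 <- R4 - (8)*R2:  [  0   0  38  42 ]
R4 <- R4 - (-19/16)*R3:  [   0    0    0  -15 ]
Row echelon form:
[ -2  -4    4    4 ]
[  0  -1   -4   -5 ]
[  0   0  -32  -48 ]
[  0   0    0  -15 ]
Nonzero rows / pivot columns: 4

rank(A) = 4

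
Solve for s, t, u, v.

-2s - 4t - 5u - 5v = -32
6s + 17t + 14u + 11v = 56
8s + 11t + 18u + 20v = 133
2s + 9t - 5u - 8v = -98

(-3, -3, 5, 5)

Forward elimination on [A|b]:
R2 <- R2 - (-3)*R1:  [   0    5   -1   -4  -40 ]
R3 <- R3 - (-4)*R1:  [  0  -5  -2   0   5 ]
R4 <- R4 - (-1)*R1:  [    0     5   -10   -13  -130 ]
R3 <- R3 - (-1)*R2:  [   0    0   -3   -4  -35 ]
R4 <- R4 - (1)*R2:  [   0    0   -9   -9  -90 ]
R4 <- R4 - (3)*R3:  [  0   0   0   3  15 ]
Row echelon form:
[ -2  -4  -5  -5  |  -32 ]
[  0   5  -1  -4  |  -40 ]
[  0   0  -3  -4  |  -35 ]
[  0   0   0   3  |   15 ]
Back-substitution:
v = (15) / 3 = 5
u = (-35 - (-4)*(5)) / -3 = 5
t = (-40 - (-1)*(5) - (-4)*(5)) / 5 = -3
s = (-32 - (-4)*(-3) - (-5)*(5) - (-5)*(5)) / -2 = -3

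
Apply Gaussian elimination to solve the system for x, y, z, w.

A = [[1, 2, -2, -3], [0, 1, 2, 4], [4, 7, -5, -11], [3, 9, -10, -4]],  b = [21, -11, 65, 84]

Forward elimination on [A|b]:
R3 <- R3 - (4)*R1:  [   0   -1    3    1  -19 ]
R4 <- R4 - (3)*R1:  [  0   3  -4   5  21 ]
R3 <- R3 - (-1)*R2:  [   0    0    5    5  -30 ]
R4 <- R4 - (3)*R2:  [   0    0  -10   -7   54 ]
R4 <- R4 - (-2)*R3:  [  0   0   0   3  -6 ]
Row echelon form:
[ 1  2  -2  -3  |   21 ]
[ 0  1   2   4  |  -11 ]
[ 0  0   5   5  |  -30 ]
[ 0  0   0   3  |   -6 ]
Back-substitution:
w = (-6) / 3 = -2
z = (-30 - (5)*(-2)) / 5 = -4
y = (-11 - (2)*(-4) - (4)*(-2)) / 1 = 5
x = (21 - (2)*(5) - (-2)*(-4) - (-3)*(-2)) / 1 = -3

(-3, 5, -4, -2)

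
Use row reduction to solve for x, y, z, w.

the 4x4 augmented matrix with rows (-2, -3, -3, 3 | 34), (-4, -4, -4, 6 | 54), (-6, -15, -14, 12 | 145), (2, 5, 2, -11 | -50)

(-5, -5, -2, 1)

Forward elimination on [A|b]:
R2 <- R2 - (2)*R1:  [   0    2    2    0  -14 ]
R3 <- R3 - (3)*R1:  [  0  -6  -5   3  43 ]
R4 <- R4 - (-1)*R1:  [   0    2   -1   -8  -16 ]
R3 <- R3 - (-3)*R2:  [ 0  0  1  3  1 ]
R4 <- R4 - (1)*R2:  [  0   0  -3  -8  -2 ]
R4 <- R4 - (-3)*R3:  [ 0  0  0  1  1 ]
Row echelon form:
[ -2  -3  -3  3  |   34 ]
[  0   2   2  0  |  -14 ]
[  0   0   1  3  |    1 ]
[  0   0   0  1  |    1 ]
Back-substitution:
w = (1) / 1 = 1
z = (1 - (3)*(1)) / 1 = -2
y = (-14 - (2)*(-2)) / 2 = -5
x = (34 - (-3)*(-5) - (-3)*(-2) - (3)*(1)) / -2 = -5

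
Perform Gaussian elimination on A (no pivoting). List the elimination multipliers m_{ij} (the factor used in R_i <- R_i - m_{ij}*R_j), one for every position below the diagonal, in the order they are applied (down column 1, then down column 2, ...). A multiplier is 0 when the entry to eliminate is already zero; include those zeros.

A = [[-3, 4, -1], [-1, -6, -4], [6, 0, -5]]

multipliers: 1/3, -2, -12/11

Forward elimination:
R2 <- R2 - (1/3)*R1:  [     0  -22/3  -11/3 ]
R3 <- R3 - (-2)*R1:  [  0   8  -7 ]
R3 <- R3 - (-12/11)*R2:  [   0    0  -11 ]
Multipliers (in order of application): m_{21} = 1/3, m_{31} = -2, m_{32} = -12/11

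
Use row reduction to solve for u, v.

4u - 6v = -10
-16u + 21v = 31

(2, 3)

Forward elimination on [A|b]:
R2 <- R2 - (-4)*R1:  [  0  -3  -9 ]
Row echelon form:
[ 4  -6  |  -10 ]
[ 0  -3  |   -9 ]
Back-substitution:
v = (-9) / -3 = 3
u = (-10 - (-6)*(3)) / 4 = 2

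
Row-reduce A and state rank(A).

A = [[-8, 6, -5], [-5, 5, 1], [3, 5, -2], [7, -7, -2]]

rank(A) = 3

Row reduction:
R2 <- R2 - (5/8)*R1:  [    0   5/4  33/8 ]
R3 <- R3 - (-3/8)*R1:  [     0   29/4  -31/8 ]
R4 <- R4 - (-7/8)*R1:  [     0   -7/4  -51/8 ]
R3 <- R3 - (29/5)*R2:  [      0       0  -139/5 ]
R4 <- R4 - (-7/5)*R2:  [    0     0  -3/5 ]
R4 <- R4 - (3/139)*R3:  [ 0  0  0 ]
Row echelon form:
[ -8    6      -5 ]
[  0  5/4    33/8 ]
[  0    0  -139/5 ]
[  0    0       0 ]
Nonzero rows / pivot columns: 3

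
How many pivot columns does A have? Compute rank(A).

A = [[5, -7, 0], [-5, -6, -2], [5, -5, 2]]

Row reduction:
R2 <- R2 - (-1)*R1:  [   0  -13   -2 ]
R3 <- R3 - (1)*R1:  [ 0  2  2 ]
R3 <- R3 - (-2/13)*R2:  [     0      0  22/13 ]
Row echelon form:
[ 5   -7      0 ]
[ 0  -13     -2 ]
[ 0    0  22/13 ]
Nonzero rows / pivot columns: 3

rank(A) = 3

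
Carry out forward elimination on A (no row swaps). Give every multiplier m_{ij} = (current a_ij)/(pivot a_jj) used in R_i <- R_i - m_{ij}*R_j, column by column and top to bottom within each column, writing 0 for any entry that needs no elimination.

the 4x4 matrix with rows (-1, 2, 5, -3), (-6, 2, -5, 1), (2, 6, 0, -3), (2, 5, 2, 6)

multipliers: 6, -2, -2, -1, -9/10, 39/50

Forward elimination:
R2 <- R2 - (6)*R1:  [   0  -10  -35   19 ]
R3 <- R3 - (-2)*R1:  [  0  10  10  -9 ]
R4 <- R4 - (-2)*R1:  [  0   9  12   0 ]
R3 <- R3 - (-1)*R2:  [   0    0  -25   10 ]
R4 <- R4 - (-9/10)*R2:  [      0       0   -39/2  171/10 ]
R4 <- R4 - (39/50)*R3:  [     0      0      0  93/10 ]
Multipliers (in order of application): m_{21} = 6, m_{31} = -2, m_{41} = -2, m_{32} = -1, m_{42} = -9/10, m_{43} = 39/50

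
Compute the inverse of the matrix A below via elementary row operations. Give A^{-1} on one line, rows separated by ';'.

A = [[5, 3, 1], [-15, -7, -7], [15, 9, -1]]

Gauss-Jordan on [A | I]:
R1 <- (1/5)*R1:  [   1  3/5  1/5  |  1/5    0    0 ]
R2 <- R2 - (-15)*R1:  [  0   2  -4  |   3   1   0 ]
R3 <- R3 - (15)*R1:  [  0   0  -4  |  -3   0   1 ]
R2 <- (1/2)*R2:  [   0    1   -2  |  3/2  1/2    0 ]
R1 <- R1 - (3/5)*R2:  [     1      0    7/5  |  -7/10  -3/10      0 ]
R3 <- (1/-4)*R3:  [    0     0     1  |   3/4     0  -1/4 ]
R1 <- R1 - (7/5)*R3:  [     1      0      0  |   -7/4  -3/10   7/20 ]
R2 <- R2 - (-2)*R3:  [    0     1     0  |     3   1/2  -1/2 ]
Right block of [I | A^{-1}] is the inverse:
[ -7/4  -3/10  7/20 ]
[    3    1/2  -1/2 ]
[  3/4      0  -1/4 ]

inverse = [-7/4 -3/10 7/20; 3 1/2 -1/2; 3/4 0 -1/4]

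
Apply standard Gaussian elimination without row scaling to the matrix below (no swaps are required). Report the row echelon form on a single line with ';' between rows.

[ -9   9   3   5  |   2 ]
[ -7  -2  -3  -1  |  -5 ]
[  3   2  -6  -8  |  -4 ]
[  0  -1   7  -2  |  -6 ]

Forward elimination:
R2 <- R2 - (7/9)*R1:  [     0     -9  -16/3  -44/9  -59/9 ]
R3 <- R3 - (-1/3)*R1:  [     0      5     -5  -19/3  -10/3 ]
R3 <- R3 - (-5/9)*R2:  [       0        0  -215/27  -733/81  -565/81 ]
R4 <- R4 - (1/9)*R2:  [       0        0   205/27  -118/81  -427/81 ]
R4 <- R4 - (-41/43)*R3:  [         0          0          0  -1301/129  -1538/129 ]
Row echelon form:
[ -9   9        3          5  |          2 ]
[  0  -9    -16/3      -44/9  |      -59/9 ]
[  0   0  -215/27    -733/81  |    -565/81 ]
[  0   0        0  -1301/129  |  -1538/129 ]

REF = [-9 9 3 5 2; 0 -9 -16/3 -44/9 -59/9; 0 0 -215/27 -733/81 -565/81; 0 0 0 -1301/129 -1538/129]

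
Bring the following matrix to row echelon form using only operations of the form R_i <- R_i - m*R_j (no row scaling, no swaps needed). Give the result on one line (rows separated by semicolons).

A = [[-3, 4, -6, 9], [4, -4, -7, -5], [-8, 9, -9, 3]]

REF = [-3 4 -6 9; 0 4/3 -15 7; 0 0 -47/4 -49/4]

Forward elimination:
R2 <- R2 - (-4/3)*R1:  [   0  4/3  -15    7 ]
R3 <- R3 - (8/3)*R1:  [    0  -5/3     7   -21 ]
R3 <- R3 - (-5/4)*R2:  [     0      0  -47/4  -49/4 ]
Row echelon form:
[ -3    4     -6      9 ]
[  0  4/3    -15      7 ]
[  0    0  -47/4  -49/4 ]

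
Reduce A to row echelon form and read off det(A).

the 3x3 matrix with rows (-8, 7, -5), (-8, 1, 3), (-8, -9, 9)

det(A) = -352

Forward elimination:
R2 <- R2 - (1)*R1:  [  0  -6   8 ]
R3 <- R3 - (1)*R1:  [   0  -16   14 ]
R3 <- R3 - (8/3)*R2:  [     0      0  -22/3 ]
Upper-triangular form:
[ -8   7     -5 ]
[  0  -6      8 ]
[  0   0  -22/3 ]
det(A) = (-1)^0 * (-8) * (-6) * (-22/3) = -352  (0 row swaps -> sign +1)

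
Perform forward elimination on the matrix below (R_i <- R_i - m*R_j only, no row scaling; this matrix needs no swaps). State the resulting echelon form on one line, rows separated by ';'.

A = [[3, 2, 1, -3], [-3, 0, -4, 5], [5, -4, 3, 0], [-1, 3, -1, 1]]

Forward elimination:
R2 <- R2 - (-1)*R1:  [  0   2  -3   2 ]
R3 <- R3 - (5/3)*R1:  [     0  -22/3    4/3      5 ]
R4 <- R4 - (-1/3)*R1:  [    0  11/3  -2/3     0 ]
R3 <- R3 - (-11/3)*R2:  [     0      0  -29/3   37/3 ]
R4 <- R4 - (11/6)*R2:  [     0      0   29/6  -11/3 ]
R4 <- R4 - (-1/2)*R3:  [   0    0    0  5/2 ]
Row echelon form:
[ 3  2      1    -3 ]
[ 0  2     -3     2 ]
[ 0  0  -29/3  37/3 ]
[ 0  0      0   5/2 ]

REF = [3 2 1 -3; 0 2 -3 2; 0 0 -29/3 37/3; 0 0 0 5/2]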